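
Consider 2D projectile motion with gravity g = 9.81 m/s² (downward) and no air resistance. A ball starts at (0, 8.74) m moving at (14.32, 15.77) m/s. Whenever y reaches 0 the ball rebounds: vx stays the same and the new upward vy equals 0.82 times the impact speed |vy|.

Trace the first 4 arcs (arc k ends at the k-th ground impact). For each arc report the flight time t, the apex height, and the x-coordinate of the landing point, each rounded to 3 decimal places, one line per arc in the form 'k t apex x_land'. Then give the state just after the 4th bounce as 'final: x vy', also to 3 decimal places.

Arc 1: start y=8.740, vy=15.770 → t=3.697, apex=21.415, x_land=52.942, impact vy=-20.498
  bounce: vy ← 0.82·20.498 = 16.808
Arc 2: start y=0.000, vy=16.808 → t=3.427, apex=14.400, x_land=102.014, impact vy=-16.808
  bounce: vy ← 0.82·16.808 = 13.783
Arc 3: start y=0.000, vy=13.783 → t=2.810, apex=9.682, x_land=142.252, impact vy=-13.783
  bounce: vy ← 0.82·13.783 = 11.302
Arc 4: start y=0.000, vy=11.302 → t=2.304, apex=6.510, x_land=175.248, impact vy=-11.302
  bounce: vy ← 0.82·11.302 = 9.268

1 3.697 21.415 52.942
2 3.427 14.400 102.014
3 2.810 9.682 142.252
4 2.304 6.510 175.248
final: 175.248 9.268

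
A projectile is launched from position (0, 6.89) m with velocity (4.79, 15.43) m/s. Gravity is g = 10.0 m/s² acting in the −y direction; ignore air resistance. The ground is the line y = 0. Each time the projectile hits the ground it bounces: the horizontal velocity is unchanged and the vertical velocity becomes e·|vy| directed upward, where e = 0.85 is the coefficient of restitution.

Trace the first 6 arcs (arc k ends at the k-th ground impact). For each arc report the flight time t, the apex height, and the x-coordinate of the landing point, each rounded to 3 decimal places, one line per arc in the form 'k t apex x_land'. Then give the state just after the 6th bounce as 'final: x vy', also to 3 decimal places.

1 3.482 18.794 16.678
2 3.296 13.579 32.465
3 2.802 9.811 45.884
4 2.381 7.088 57.291
5 2.024 5.121 66.986
6 1.720 3.700 75.228
final: 75.228 7.312

Arc 1: start y=6.890, vy=15.430 → t=3.482, apex=18.794, x_land=16.678, impact vy=-19.388
  bounce: vy ← 0.85·19.388 = 16.480
Arc 2: start y=0.000, vy=16.480 → t=3.296, apex=13.579, x_land=32.465, impact vy=-16.480
  bounce: vy ← 0.85·16.480 = 14.008
Arc 3: start y=0.000, vy=14.008 → t=2.802, apex=9.811, x_land=45.884, impact vy=-14.008
  bounce: vy ← 0.85·14.008 = 11.907
Arc 4: start y=0.000, vy=11.907 → t=2.381, apex=7.088, x_land=57.291, impact vy=-11.907
  bounce: vy ← 0.85·11.907 = 10.121
Arc 5: start y=0.000, vy=10.121 → t=2.024, apex=5.121, x_land=66.986, impact vy=-10.121
  bounce: vy ← 0.85·10.121 = 8.602
Arc 6: start y=0.000, vy=8.602 → t=1.720, apex=3.700, x_land=75.228, impact vy=-8.602
  bounce: vy ← 0.85·8.602 = 7.312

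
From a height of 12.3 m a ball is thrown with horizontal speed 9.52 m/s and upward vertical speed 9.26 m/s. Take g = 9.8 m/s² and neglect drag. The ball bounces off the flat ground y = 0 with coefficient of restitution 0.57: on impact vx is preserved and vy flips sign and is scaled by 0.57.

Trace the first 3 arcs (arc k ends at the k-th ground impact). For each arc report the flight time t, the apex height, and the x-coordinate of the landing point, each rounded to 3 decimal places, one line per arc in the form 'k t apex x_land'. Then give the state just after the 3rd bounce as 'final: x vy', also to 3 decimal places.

Arc 1: start y=12.300, vy=9.260 → t=2.790, apex=16.675, x_land=26.557, impact vy=-18.078
  bounce: vy ← 0.57·18.078 = 10.305
Arc 2: start y=0.000, vy=10.305 → t=2.103, apex=5.418, x_land=46.578, impact vy=-10.305
  bounce: vy ← 0.57·10.305 = 5.874
Arc 3: start y=0.000, vy=5.874 → t=1.199, apex=1.760, x_land=57.989, impact vy=-5.874
  bounce: vy ← 0.57·5.874 = 3.348

1 2.790 16.675 26.557
2 2.103 5.418 46.578
3 1.199 1.760 57.989
final: 57.989 3.348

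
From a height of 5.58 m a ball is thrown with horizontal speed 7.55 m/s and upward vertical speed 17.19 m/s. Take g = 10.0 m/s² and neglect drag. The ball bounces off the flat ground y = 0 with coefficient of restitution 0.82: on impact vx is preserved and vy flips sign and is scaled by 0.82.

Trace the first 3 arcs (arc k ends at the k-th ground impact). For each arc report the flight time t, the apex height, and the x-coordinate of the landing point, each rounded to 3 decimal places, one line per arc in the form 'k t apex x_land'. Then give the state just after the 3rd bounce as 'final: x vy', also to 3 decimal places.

Arc 1: start y=5.580, vy=17.190 → t=3.737, apex=20.355, x_land=28.212, impact vy=-20.177
  bounce: vy ← 0.82·20.177 = 16.545
Arc 2: start y=0.000, vy=16.545 → t=3.309, apex=13.687, x_land=53.194, impact vy=-16.545
  bounce: vy ← 0.82·16.545 = 13.567
Arc 3: start y=0.000, vy=13.567 → t=2.713, apex=9.203, x_land=73.680, impact vy=-13.567
  bounce: vy ← 0.82·13.567 = 11.125

1 3.737 20.355 28.212
2 3.309 13.687 53.194
3 2.713 9.203 73.680
final: 73.680 11.125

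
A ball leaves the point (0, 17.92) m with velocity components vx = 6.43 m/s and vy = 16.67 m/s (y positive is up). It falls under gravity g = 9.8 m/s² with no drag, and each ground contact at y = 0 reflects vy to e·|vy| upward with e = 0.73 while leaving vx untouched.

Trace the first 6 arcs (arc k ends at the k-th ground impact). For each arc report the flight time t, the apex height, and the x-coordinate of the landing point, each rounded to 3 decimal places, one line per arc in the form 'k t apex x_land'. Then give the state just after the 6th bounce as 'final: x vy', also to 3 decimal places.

Arc 1: start y=17.920, vy=16.670 → t=4.260, apex=32.098, x_land=27.395, impact vy=-25.082
  bounce: vy ← 0.73·25.082 = 18.310
Arc 2: start y=0.000, vy=18.310 → t=3.737, apex=17.105, x_land=51.422, impact vy=-18.310
  bounce: vy ← 0.73·18.310 = 13.366
Arc 3: start y=0.000, vy=13.366 → t=2.728, apex=9.115, x_land=68.962, impact vy=-13.366
  bounce: vy ← 0.73·13.366 = 9.757
Arc 4: start y=0.000, vy=9.757 → t=1.991, apex=4.858, x_land=81.766, impact vy=-9.757
  bounce: vy ← 0.73·9.757 = 7.123
Arc 5: start y=0.000, vy=7.123 → t=1.454, apex=2.589, x_land=91.113, impact vy=-7.123
  bounce: vy ← 0.73·7.123 = 5.200
Arc 6: start y=0.000, vy=5.200 → t=1.061, apex=1.379, x_land=97.936, impact vy=-5.200
  bounce: vy ← 0.73·5.200 = 3.796

1 4.260 32.098 27.395
2 3.737 17.105 51.422
3 2.728 9.115 68.962
4 1.991 4.858 81.766
5 1.454 2.589 91.113
6 1.061 1.379 97.936
final: 97.936 3.796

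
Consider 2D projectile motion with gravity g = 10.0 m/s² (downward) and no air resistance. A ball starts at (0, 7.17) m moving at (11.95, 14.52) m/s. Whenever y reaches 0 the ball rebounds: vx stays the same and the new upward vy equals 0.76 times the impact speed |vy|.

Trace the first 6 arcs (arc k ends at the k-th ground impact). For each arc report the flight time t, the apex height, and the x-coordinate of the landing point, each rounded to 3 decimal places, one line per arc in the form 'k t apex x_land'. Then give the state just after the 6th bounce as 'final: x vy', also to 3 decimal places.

1 3.334 17.712 39.843
2 2.861 10.230 74.029
3 2.174 5.909 100.011
4 1.652 3.413 119.757
5 1.256 1.971 134.764
6 0.954 1.139 146.169
final: 146.169 3.627

Arc 1: start y=7.170, vy=14.520 → t=3.334, apex=17.712, x_land=39.843, impact vy=-18.821
  bounce: vy ← 0.76·18.821 = 14.304
Arc 2: start y=0.000, vy=14.304 → t=2.861, apex=10.230, x_land=74.029, impact vy=-14.304
  bounce: vy ← 0.76·14.304 = 10.871
Arc 3: start y=0.000, vy=10.871 → t=2.174, apex=5.909, x_land=100.011, impact vy=-10.871
  bounce: vy ← 0.76·10.871 = 8.262
Arc 4: start y=0.000, vy=8.262 → t=1.652, apex=3.413, x_land=119.757, impact vy=-8.262
  bounce: vy ← 0.76·8.262 = 6.279
Arc 5: start y=0.000, vy=6.279 → t=1.256, apex=1.971, x_land=134.764, impact vy=-6.279
  bounce: vy ← 0.76·6.279 = 4.772
Arc 6: start y=0.000, vy=4.772 → t=0.954, apex=1.139, x_land=146.169, impact vy=-4.772
  bounce: vy ← 0.76·4.772 = 3.627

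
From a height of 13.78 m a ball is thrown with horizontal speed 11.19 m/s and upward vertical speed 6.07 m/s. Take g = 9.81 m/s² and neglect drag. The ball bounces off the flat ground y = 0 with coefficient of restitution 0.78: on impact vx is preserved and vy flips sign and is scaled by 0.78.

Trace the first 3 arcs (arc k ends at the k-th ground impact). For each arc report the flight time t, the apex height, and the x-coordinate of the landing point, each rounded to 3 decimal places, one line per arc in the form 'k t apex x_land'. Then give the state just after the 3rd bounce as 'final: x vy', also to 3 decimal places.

Arc 1: start y=13.780, vy=6.070 → t=2.405, apex=15.658, x_land=26.917, impact vy=-17.527
  bounce: vy ← 0.78·17.527 = 13.671
Arc 2: start y=0.000, vy=13.671 → t=2.787, apex=9.526, x_land=58.106, impact vy=-13.671
  bounce: vy ← 0.78·13.671 = 10.664
Arc 3: start y=0.000, vy=10.664 → t=2.174, apex=5.796, x_land=82.433, impact vy=-10.664
  bounce: vy ← 0.78·10.664 = 8.318

1 2.405 15.658 26.917
2 2.787 9.526 58.106
3 2.174 5.796 82.433
final: 82.433 8.318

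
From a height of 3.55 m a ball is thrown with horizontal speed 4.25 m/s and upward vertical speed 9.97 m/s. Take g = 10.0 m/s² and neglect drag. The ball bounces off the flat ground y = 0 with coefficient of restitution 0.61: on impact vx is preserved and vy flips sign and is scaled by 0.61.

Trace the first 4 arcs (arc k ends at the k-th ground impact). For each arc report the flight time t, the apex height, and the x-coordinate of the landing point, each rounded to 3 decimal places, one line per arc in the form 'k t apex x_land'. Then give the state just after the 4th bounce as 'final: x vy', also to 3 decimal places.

Arc 1: start y=3.550, vy=9.970 → t=2.302, apex=8.520, x_land=9.785, impact vy=-13.054
  bounce: vy ← 0.61·13.054 = 7.963
Arc 2: start y=0.000, vy=7.963 → t=1.593, apex=3.170, x_land=16.553, impact vy=-7.963
  bounce: vy ← 0.61·7.963 = 4.857
Arc 3: start y=0.000, vy=4.857 → t=0.971, apex=1.180, x_land=20.682, impact vy=-4.857
  bounce: vy ← 0.61·4.857 = 2.963
Arc 4: start y=0.000, vy=2.963 → t=0.593, apex=0.439, x_land=23.201, impact vy=-2.963
  bounce: vy ← 0.61·2.963 = 1.807

1 2.302 8.520 9.785
2 1.593 3.170 16.553
3 0.971 1.180 20.682
4 0.593 0.439 23.201
final: 23.201 1.807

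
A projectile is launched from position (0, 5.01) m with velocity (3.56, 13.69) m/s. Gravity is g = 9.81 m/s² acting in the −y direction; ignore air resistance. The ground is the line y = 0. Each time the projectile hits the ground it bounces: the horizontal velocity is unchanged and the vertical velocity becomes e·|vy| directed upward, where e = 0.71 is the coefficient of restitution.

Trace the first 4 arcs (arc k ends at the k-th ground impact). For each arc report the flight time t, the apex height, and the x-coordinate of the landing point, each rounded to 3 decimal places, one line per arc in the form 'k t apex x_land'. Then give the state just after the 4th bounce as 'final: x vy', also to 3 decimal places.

Arc 1: start y=5.010, vy=13.690 → t=3.119, apex=14.562, x_land=11.102, impact vy=-16.903
  bounce: vy ← 0.71·16.903 = 12.001
Arc 2: start y=0.000, vy=12.001 → t=2.447, apex=7.341, x_land=19.812, impact vy=-12.001
  bounce: vy ← 0.71·12.001 = 8.521
Arc 3: start y=0.000, vy=8.521 → t=1.737, apex=3.701, x_land=25.997, impact vy=-8.521
  bounce: vy ← 0.71·8.521 = 6.050
Arc 4: start y=0.000, vy=6.050 → t=1.233, apex=1.865, x_land=30.388, impact vy=-6.050
  bounce: vy ← 0.71·6.050 = 4.295

1 3.119 14.562 11.102
2 2.447 7.341 19.812
3 1.737 3.701 25.997
4 1.233 1.865 30.388
final: 30.388 4.295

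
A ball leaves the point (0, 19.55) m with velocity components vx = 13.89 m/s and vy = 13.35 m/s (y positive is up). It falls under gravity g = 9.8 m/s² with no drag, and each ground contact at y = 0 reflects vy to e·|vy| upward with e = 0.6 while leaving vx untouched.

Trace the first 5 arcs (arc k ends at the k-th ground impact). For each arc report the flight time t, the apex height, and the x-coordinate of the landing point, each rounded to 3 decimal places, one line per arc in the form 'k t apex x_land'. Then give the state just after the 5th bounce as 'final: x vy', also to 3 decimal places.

Arc 1: start y=19.550, vy=13.350 → t=3.780, apex=28.643, x_land=52.504, impact vy=-23.694
  bounce: vy ← 0.6·23.694 = 14.216
Arc 2: start y=0.000, vy=14.216 → t=2.901, apex=10.311, x_land=92.803, impact vy=-14.216
  bounce: vy ← 0.6·14.216 = 8.530
Arc 3: start y=0.000, vy=8.530 → t=1.741, apex=3.712, x_land=116.983, impact vy=-8.530
  bounce: vy ← 0.6·8.530 = 5.118
Arc 4: start y=0.000, vy=5.118 → t=1.044, apex=1.336, x_land=131.490, impact vy=-5.118
  bounce: vy ← 0.6·5.118 = 3.071
Arc 5: start y=0.000, vy=3.071 → t=0.627, apex=0.481, x_land=140.195, impact vy=-3.071
  bounce: vy ← 0.6·3.071 = 1.842

1 3.780 28.643 52.504
2 2.901 10.311 92.803
3 1.741 3.712 116.983
4 1.044 1.336 131.490
5 0.627 0.481 140.195
final: 140.195 1.842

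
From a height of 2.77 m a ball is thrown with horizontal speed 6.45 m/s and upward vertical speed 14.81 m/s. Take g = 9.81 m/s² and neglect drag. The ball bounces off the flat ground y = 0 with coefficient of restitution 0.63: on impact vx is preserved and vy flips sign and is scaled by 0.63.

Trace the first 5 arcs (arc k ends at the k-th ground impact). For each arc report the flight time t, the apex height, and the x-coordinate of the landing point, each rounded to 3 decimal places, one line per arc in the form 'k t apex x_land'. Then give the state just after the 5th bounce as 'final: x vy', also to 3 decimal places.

1 3.196 13.949 20.615
2 2.125 5.536 34.320
3 1.339 2.197 42.954
4 0.843 0.872 48.394
5 0.531 0.346 51.821
final: 51.821 1.642

Arc 1: start y=2.770, vy=14.810 → t=3.196, apex=13.949, x_land=20.615, impact vy=-16.543
  bounce: vy ← 0.63·16.543 = 10.422
Arc 2: start y=0.000, vy=10.422 → t=2.125, apex=5.536, x_land=34.320, impact vy=-10.422
  bounce: vy ← 0.63·10.422 = 6.566
Arc 3: start y=0.000, vy=6.566 → t=1.339, apex=2.197, x_land=42.954, impact vy=-6.566
  bounce: vy ← 0.63·6.566 = 4.137
Arc 4: start y=0.000, vy=4.137 → t=0.843, apex=0.872, x_land=48.394, impact vy=-4.137
  bounce: vy ← 0.63·4.137 = 2.606
Arc 5: start y=0.000, vy=2.606 → t=0.531, apex=0.346, x_land=51.821, impact vy=-2.606
  bounce: vy ← 0.63·2.606 = 1.642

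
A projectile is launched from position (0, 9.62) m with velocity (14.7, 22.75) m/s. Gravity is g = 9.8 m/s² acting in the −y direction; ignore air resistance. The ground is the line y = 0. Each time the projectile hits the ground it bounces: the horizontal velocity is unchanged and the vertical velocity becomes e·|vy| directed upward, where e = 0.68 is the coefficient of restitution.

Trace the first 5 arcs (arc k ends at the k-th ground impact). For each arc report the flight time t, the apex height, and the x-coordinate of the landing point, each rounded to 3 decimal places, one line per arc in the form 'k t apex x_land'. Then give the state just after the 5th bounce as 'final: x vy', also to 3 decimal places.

1 5.033 36.026 73.984
2 3.688 16.659 128.193
3 2.508 7.703 165.055
4 1.705 3.562 190.121
5 1.160 1.647 207.166
final: 207.166 3.864

Arc 1: start y=9.620, vy=22.750 → t=5.033, apex=36.026, x_land=73.984, impact vy=-26.573
  bounce: vy ← 0.68·26.573 = 18.070
Arc 2: start y=0.000, vy=18.070 → t=3.688, apex=16.659, x_land=128.193, impact vy=-18.070
  bounce: vy ← 0.68·18.070 = 12.287
Arc 3: start y=0.000, vy=12.287 → t=2.508, apex=7.703, x_land=165.055, impact vy=-12.287
  bounce: vy ← 0.68·12.287 = 8.355
Arc 4: start y=0.000, vy=8.355 → t=1.705, apex=3.562, x_land=190.121, impact vy=-8.355
  bounce: vy ← 0.68·8.355 = 5.682
Arc 5: start y=0.000, vy=5.682 → t=1.160, apex=1.647, x_land=207.166, impact vy=-5.682
  bounce: vy ← 0.68·5.682 = 3.864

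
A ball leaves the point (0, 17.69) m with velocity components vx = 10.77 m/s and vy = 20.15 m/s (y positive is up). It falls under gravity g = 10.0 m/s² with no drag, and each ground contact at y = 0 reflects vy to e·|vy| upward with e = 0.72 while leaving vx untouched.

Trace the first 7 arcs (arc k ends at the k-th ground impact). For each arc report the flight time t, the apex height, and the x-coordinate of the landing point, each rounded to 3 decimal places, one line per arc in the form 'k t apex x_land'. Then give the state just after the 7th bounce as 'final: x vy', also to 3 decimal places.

Arc 1: start y=17.690, vy=20.150 → t=4.771, apex=37.991, x_land=51.389, impact vy=-27.565
  bounce: vy ← 0.72·27.565 = 19.847
Arc 2: start y=0.000, vy=19.847 → t=3.969, apex=19.695, x_land=94.139, impact vy=-19.847
  bounce: vy ← 0.72·19.847 = 14.290
Arc 3: start y=0.000, vy=14.290 → t=2.858, apex=10.210, x_land=124.919, impact vy=-14.290
  bounce: vy ← 0.72·14.290 = 10.289
Arc 4: start y=0.000, vy=10.289 → t=2.058, apex=5.293, x_land=147.080, impact vy=-10.289
  bounce: vy ← 0.72·10.289 = 7.408
Arc 5: start y=0.000, vy=7.408 → t=1.482, apex=2.744, x_land=163.036, impact vy=-7.408
  bounce: vy ← 0.72·7.408 = 5.334
Arc 6: start y=0.000, vy=5.334 → t=1.067, apex=1.422, x_land=174.525, impact vy=-5.334
  bounce: vy ← 0.72·5.334 = 3.840
Arc 7: start y=0.000, vy=3.840 → t=0.768, apex=0.737, x_land=182.797, impact vy=-3.840
  bounce: vy ← 0.72·3.840 = 2.765

1 4.771 37.991 51.389
2 3.969 19.695 94.139
3 2.858 10.210 124.919
4 2.058 5.293 147.080
5 1.482 2.744 163.036
6 1.067 1.422 174.525
7 0.768 0.737 182.797
final: 182.797 2.765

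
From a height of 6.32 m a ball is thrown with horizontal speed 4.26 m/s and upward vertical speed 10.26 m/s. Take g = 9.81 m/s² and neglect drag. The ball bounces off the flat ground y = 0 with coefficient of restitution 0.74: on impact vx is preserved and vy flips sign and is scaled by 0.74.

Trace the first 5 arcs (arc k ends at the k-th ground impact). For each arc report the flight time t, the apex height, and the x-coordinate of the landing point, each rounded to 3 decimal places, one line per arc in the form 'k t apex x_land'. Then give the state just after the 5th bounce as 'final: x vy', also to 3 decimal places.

Arc 1: start y=6.320, vy=10.260 → t=2.589, apex=11.685, x_land=11.031, impact vy=-15.142
  bounce: vy ← 0.74·15.142 = 11.205
Arc 2: start y=0.000, vy=11.205 → t=2.284, apex=6.399, x_land=20.762, impact vy=-11.205
  bounce: vy ← 0.74·11.205 = 8.292
Arc 3: start y=0.000, vy=8.292 → t=1.690, apex=3.504, x_land=27.963, impact vy=-8.292
  bounce: vy ← 0.74·8.292 = 6.136
Arc 4: start y=0.000, vy=6.136 → t=1.251, apex=1.919, x_land=33.292, impact vy=-6.136
  bounce: vy ← 0.74·6.136 = 4.540
Arc 5: start y=0.000, vy=4.540 → t=0.926, apex=1.051, x_land=37.235, impact vy=-4.540
  bounce: vy ← 0.74·4.540 = 3.360

1 2.589 11.685 11.031
2 2.284 6.399 20.762
3 1.690 3.504 27.963
4 1.251 1.919 33.292
5 0.926 1.051 37.235
final: 37.235 3.360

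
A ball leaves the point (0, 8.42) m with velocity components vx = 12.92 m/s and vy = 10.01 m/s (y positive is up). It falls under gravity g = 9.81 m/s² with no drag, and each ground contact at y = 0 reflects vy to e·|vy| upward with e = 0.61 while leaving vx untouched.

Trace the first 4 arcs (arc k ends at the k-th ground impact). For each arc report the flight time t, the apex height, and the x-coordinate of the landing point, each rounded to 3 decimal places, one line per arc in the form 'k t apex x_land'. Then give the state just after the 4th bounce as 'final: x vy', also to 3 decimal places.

1 2.681 13.527 34.639
2 2.026 5.033 60.815
3 1.236 1.873 76.783
4 0.754 0.697 86.523
final: 86.523 2.256

Arc 1: start y=8.420, vy=10.010 → t=2.681, apex=13.527, x_land=34.639, impact vy=-16.291
  bounce: vy ← 0.61·16.291 = 9.938
Arc 2: start y=0.000, vy=9.938 → t=2.026, apex=5.033, x_land=60.815, impact vy=-9.938
  bounce: vy ← 0.61·9.938 = 6.062
Arc 3: start y=0.000, vy=6.062 → t=1.236, apex=1.873, x_land=76.783, impact vy=-6.062
  bounce: vy ← 0.61·6.062 = 3.698
Arc 4: start y=0.000, vy=3.698 → t=0.754, apex=0.697, x_land=86.523, impact vy=-3.698
  bounce: vy ← 0.61·3.698 = 2.256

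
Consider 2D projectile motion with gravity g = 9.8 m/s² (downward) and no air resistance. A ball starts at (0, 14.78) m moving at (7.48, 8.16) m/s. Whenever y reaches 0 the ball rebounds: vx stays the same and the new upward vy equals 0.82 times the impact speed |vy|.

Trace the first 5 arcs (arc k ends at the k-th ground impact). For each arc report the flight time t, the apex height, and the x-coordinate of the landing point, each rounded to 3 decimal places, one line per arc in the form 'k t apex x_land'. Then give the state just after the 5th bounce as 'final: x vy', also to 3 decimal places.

Arc 1: start y=14.780, vy=8.160 → t=2.759, apex=18.177, x_land=20.635, impact vy=-18.875
  bounce: vy ← 0.82·18.875 = 15.478
Arc 2: start y=0.000, vy=15.478 → t=3.159, apex=12.222, x_land=44.262, impact vy=-15.478
  bounce: vy ← 0.82·15.478 = 12.692
Arc 3: start y=0.000, vy=12.692 → t=2.590, apex=8.218, x_land=63.636, impact vy=-12.692
  bounce: vy ← 0.82·12.692 = 10.407
Arc 4: start y=0.000, vy=10.407 → t=2.124, apex=5.526, x_land=79.523, impact vy=-10.407
  bounce: vy ← 0.82·10.407 = 8.534
Arc 5: start y=0.000, vy=8.534 → t=1.742, apex=3.716, x_land=92.551, impact vy=-8.534
  bounce: vy ← 0.82·8.534 = 6.998

1 2.759 18.177 20.635
2 3.159 12.222 44.262
3 2.590 8.218 63.636
4 2.124 5.526 79.523
5 1.742 3.716 92.551
final: 92.551 6.998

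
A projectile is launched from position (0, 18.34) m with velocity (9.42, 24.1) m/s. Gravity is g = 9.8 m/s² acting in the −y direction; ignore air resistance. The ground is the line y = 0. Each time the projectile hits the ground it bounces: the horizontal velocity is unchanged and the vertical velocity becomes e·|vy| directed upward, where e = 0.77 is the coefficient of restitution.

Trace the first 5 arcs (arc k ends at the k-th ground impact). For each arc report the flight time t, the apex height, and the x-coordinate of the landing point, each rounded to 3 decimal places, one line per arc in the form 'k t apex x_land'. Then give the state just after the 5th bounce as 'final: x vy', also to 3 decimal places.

Arc 1: start y=18.340, vy=24.100 → t=5.588, apex=47.973, x_land=52.640, impact vy=-30.664
  bounce: vy ← 0.77·30.664 = 23.611
Arc 2: start y=0.000, vy=23.611 → t=4.819, apex=28.443, x_land=98.032, impact vy=-23.611
  bounce: vy ← 0.77·23.611 = 18.181
Arc 3: start y=0.000, vy=18.181 → t=3.710, apex=16.864, x_land=132.983, impact vy=-18.181
  bounce: vy ← 0.77·18.181 = 13.999
Arc 4: start y=0.000, vy=13.999 → t=2.857, apex=9.999, x_land=159.896, impact vy=-13.999
  bounce: vy ← 0.77·13.999 = 10.779
Arc 5: start y=0.000, vy=10.779 → t=2.200, apex=5.928, x_land=180.618, impact vy=-10.779
  bounce: vy ← 0.77·10.779 = 8.300

1 5.588 47.973 52.640
2 4.819 28.443 98.032
3 3.710 16.864 132.983
4 2.857 9.999 159.896
5 2.200 5.928 180.618
final: 180.618 8.300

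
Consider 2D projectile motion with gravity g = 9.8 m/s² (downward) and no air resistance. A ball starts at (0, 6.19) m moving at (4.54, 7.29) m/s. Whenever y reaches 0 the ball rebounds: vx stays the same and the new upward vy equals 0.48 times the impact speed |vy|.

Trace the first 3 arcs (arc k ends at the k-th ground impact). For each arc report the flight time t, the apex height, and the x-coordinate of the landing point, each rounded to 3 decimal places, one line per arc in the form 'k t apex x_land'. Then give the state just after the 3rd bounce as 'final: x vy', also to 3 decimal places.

1 2.092 8.901 9.496
2 1.294 2.051 15.371
3 0.621 0.473 18.190
final: 18.190 1.461

Arc 1: start y=6.190, vy=7.290 → t=2.092, apex=8.901, x_land=9.496, impact vy=-13.209
  bounce: vy ← 0.48·13.209 = 6.340
Arc 2: start y=0.000, vy=6.340 → t=1.294, apex=2.051, x_land=15.371, impact vy=-6.340
  bounce: vy ← 0.48·6.340 = 3.043
Arc 3: start y=0.000, vy=3.043 → t=0.621, apex=0.473, x_land=18.190, impact vy=-3.043
  bounce: vy ← 0.48·3.043 = 1.461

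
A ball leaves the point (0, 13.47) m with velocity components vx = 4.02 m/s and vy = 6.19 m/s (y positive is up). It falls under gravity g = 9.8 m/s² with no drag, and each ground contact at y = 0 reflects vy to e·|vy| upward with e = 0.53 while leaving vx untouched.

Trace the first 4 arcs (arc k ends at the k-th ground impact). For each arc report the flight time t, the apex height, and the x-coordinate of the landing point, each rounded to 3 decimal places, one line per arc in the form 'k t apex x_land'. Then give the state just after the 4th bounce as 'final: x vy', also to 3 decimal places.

Arc 1: start y=13.470, vy=6.190 → t=2.406, apex=15.425, x_land=9.672, impact vy=-17.388
  bounce: vy ← 0.53·17.388 = 9.215
Arc 2: start y=0.000, vy=9.215 → t=1.881, apex=4.333, x_land=17.232, impact vy=-9.215
  bounce: vy ← 0.53·9.215 = 4.884
Arc 3: start y=0.000, vy=4.884 → t=0.997, apex=1.217, x_land=21.239, impact vy=-4.884
  bounce: vy ← 0.53·4.884 = 2.589
Arc 4: start y=0.000, vy=2.589 → t=0.528, apex=0.342, x_land=23.363, impact vy=-2.589
  bounce: vy ← 0.53·2.589 = 1.372

1 2.406 15.425 9.672
2 1.881 4.333 17.232
3 0.997 1.217 21.239
4 0.528 0.342 23.363
final: 23.363 1.372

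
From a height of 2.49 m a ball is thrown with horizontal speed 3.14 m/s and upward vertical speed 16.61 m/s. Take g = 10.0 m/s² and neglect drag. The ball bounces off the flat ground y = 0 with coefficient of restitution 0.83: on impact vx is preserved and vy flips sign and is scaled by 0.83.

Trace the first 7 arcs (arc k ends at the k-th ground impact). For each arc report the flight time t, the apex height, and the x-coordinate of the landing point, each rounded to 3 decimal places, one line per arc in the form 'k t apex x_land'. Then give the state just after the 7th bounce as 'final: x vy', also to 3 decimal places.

Arc 1: start y=2.490, vy=16.610 → t=3.466, apex=16.285, x_land=10.882, impact vy=-18.047
  bounce: vy ← 0.83·18.047 = 14.979
Arc 2: start y=0.000, vy=14.979 → t=2.996, apex=11.218, x_land=20.289, impact vy=-14.979
  bounce: vy ← 0.83·14.979 = 12.433
Arc 3: start y=0.000, vy=12.433 → t=2.487, apex=7.728, x_land=28.097, impact vy=-12.433
  bounce: vy ← 0.83·12.433 = 10.319
Arc 4: start y=0.000, vy=10.319 → t=2.064, apex=5.324, x_land=34.577, impact vy=-10.319
  bounce: vy ← 0.83·10.319 = 8.565
Arc 5: start y=0.000, vy=8.565 → t=1.713, apex=3.668, x_land=39.956, impact vy=-8.565
  bounce: vy ← 0.83·8.565 = 7.109
Arc 6: start y=0.000, vy=7.109 → t=1.422, apex=2.527, x_land=44.420, impact vy=-7.109
  bounce: vy ← 0.83·7.109 = 5.900
Arc 7: start y=0.000, vy=5.900 → t=1.180, apex=1.741, x_land=48.125, impact vy=-5.900
  bounce: vy ← 0.83·5.900 = 4.897

1 3.466 16.285 10.882
2 2.996 11.218 20.289
3 2.487 7.728 28.097
4 2.064 5.324 34.577
5 1.713 3.668 39.956
6 1.422 2.527 44.420
7 1.180 1.741 48.125
final: 48.125 4.897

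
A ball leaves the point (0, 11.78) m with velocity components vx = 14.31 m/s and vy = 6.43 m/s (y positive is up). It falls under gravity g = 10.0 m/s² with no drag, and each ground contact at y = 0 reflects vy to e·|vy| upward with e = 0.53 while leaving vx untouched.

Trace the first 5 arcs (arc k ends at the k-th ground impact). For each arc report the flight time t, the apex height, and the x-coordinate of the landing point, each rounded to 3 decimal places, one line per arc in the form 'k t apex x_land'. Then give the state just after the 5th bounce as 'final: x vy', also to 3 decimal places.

1 2.307 13.847 33.016
2 1.764 3.890 58.259
3 0.935 1.093 71.637
4 0.496 0.307 78.728
5 0.263 0.086 82.486
final: 82.486 0.696

Arc 1: start y=11.780, vy=6.430 → t=2.307, apex=13.847, x_land=33.016, impact vy=-16.642
  bounce: vy ← 0.53·16.642 = 8.820
Arc 2: start y=0.000, vy=8.820 → t=1.764, apex=3.890, x_land=58.259, impact vy=-8.820
  bounce: vy ← 0.53·8.820 = 4.675
Arc 3: start y=0.000, vy=4.675 → t=0.935, apex=1.093, x_land=71.637, impact vy=-4.675
  bounce: vy ← 0.53·4.675 = 2.478
Arc 4: start y=0.000, vy=2.478 → t=0.496, apex=0.307, x_land=78.728, impact vy=-2.478
  bounce: vy ← 0.53·2.478 = 1.313
Arc 5: start y=0.000, vy=1.313 → t=0.263, apex=0.086, x_land=82.486, impact vy=-1.313
  bounce: vy ← 0.53·1.313 = 0.696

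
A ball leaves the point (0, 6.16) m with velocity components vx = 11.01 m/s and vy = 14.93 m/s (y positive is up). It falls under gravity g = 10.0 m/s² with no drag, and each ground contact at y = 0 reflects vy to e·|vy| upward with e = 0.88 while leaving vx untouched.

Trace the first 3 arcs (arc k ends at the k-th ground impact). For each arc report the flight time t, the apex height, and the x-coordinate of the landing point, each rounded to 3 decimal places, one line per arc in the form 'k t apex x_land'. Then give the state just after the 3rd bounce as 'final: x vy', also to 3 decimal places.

1 3.353 17.305 36.921
2 3.274 13.401 72.971
3 2.881 10.378 104.695
final: 104.695 12.678

Arc 1: start y=6.160, vy=14.930 → t=3.353, apex=17.305, x_land=36.921, impact vy=-18.604
  bounce: vy ← 0.88·18.604 = 16.371
Arc 2: start y=0.000, vy=16.371 → t=3.274, apex=13.401, x_land=72.971, impact vy=-16.371
  bounce: vy ← 0.88·16.371 = 14.407
Arc 3: start y=0.000, vy=14.407 → t=2.881, apex=10.378, x_land=104.695, impact vy=-14.407
  bounce: vy ← 0.88·14.407 = 12.678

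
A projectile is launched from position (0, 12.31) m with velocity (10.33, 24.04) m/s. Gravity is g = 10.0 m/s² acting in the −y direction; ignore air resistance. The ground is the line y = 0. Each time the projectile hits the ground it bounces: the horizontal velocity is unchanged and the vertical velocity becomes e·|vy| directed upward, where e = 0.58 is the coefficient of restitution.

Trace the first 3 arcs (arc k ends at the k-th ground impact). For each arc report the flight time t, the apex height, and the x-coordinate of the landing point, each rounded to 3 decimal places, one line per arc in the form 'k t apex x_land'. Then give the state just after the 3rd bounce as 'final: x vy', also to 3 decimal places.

Arc 1: start y=12.310, vy=24.040 → t=5.275, apex=41.206, x_land=54.488, impact vy=-28.708
  bounce: vy ← 0.58·28.708 = 16.650
Arc 2: start y=0.000, vy=16.650 → t=3.330, apex=13.862, x_land=88.888, impact vy=-16.650
  bounce: vy ← 0.58·16.650 = 9.657
Arc 3: start y=0.000, vy=9.657 → t=1.931, apex=4.663, x_land=108.840, impact vy=-9.657
  bounce: vy ← 0.58·9.657 = 5.601

1 5.275 41.206 54.488
2 3.330 13.862 88.888
3 1.931 4.663 108.840
final: 108.840 5.601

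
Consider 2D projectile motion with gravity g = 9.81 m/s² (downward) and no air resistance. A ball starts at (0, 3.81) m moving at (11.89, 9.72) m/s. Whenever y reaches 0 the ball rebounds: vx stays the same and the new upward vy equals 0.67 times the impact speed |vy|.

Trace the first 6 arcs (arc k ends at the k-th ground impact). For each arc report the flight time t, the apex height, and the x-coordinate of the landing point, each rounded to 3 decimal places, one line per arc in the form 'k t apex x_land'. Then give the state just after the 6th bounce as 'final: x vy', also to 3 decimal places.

1 2.317 8.625 27.548
2 1.777 3.872 48.676
3 1.191 1.738 62.832
4 0.798 0.780 72.316
5 0.534 0.350 78.671
6 0.358 0.157 82.928
final: 82.928 1.177

Arc 1: start y=3.810, vy=9.720 → t=2.317, apex=8.625, x_land=27.548, impact vy=-13.009
  bounce: vy ← 0.67·13.009 = 8.716
Arc 2: start y=0.000, vy=8.716 → t=1.777, apex=3.872, x_land=48.676, impact vy=-8.716
  bounce: vy ← 0.67·8.716 = 5.840
Arc 3: start y=0.000, vy=5.840 → t=1.191, apex=1.738, x_land=62.832, impact vy=-5.840
  bounce: vy ← 0.67·5.840 = 3.913
Arc 4: start y=0.000, vy=3.913 → t=0.798, apex=0.780, x_land=72.316, impact vy=-3.913
  bounce: vy ← 0.67·3.913 = 2.621
Arc 5: start y=0.000, vy=2.621 → t=0.534, apex=0.350, x_land=78.671, impact vy=-2.621
  bounce: vy ← 0.67·2.621 = 1.756
Arc 6: start y=0.000, vy=1.756 → t=0.358, apex=0.157, x_land=82.928, impact vy=-1.756
  bounce: vy ← 0.67·1.756 = 1.177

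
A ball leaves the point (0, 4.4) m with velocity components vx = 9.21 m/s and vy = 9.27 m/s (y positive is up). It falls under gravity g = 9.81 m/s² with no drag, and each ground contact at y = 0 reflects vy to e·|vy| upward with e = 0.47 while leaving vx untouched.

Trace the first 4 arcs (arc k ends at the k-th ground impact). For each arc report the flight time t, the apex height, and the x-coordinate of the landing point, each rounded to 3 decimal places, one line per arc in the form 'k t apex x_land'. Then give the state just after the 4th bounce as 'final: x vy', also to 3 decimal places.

Arc 1: start y=4.400, vy=9.270 → t=2.283, apex=8.780, x_land=21.025, impact vy=-13.125
  bounce: vy ← 0.47·13.125 = 6.169
Arc 2: start y=0.000, vy=6.169 → t=1.258, apex=1.939, x_land=32.608, impact vy=-6.169
  bounce: vy ← 0.47·6.169 = 2.899
Arc 3: start y=0.000, vy=2.899 → t=0.591, apex=0.428, x_land=38.052, impact vy=-2.899
  bounce: vy ← 0.47·2.899 = 1.363
Arc 4: start y=0.000, vy=1.363 → t=0.278, apex=0.095, x_land=40.610, impact vy=-1.363
  bounce: vy ← 0.47·1.363 = 0.640

1 2.283 8.780 21.025
2 1.258 1.939 32.608
3 0.591 0.428 38.052
4 0.278 0.095 40.610
final: 40.610 0.640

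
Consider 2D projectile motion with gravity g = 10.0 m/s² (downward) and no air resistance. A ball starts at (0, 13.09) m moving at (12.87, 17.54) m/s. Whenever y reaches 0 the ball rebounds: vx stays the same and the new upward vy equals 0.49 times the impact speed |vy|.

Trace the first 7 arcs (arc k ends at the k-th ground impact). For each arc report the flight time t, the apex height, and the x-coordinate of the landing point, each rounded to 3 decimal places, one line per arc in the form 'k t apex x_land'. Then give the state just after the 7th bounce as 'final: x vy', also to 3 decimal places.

1 4.140 28.473 53.286
2 2.339 6.836 83.384
3 1.146 1.641 98.131
4 0.561 0.394 105.358
5 0.275 0.095 108.899
6 0.135 0.023 110.634
7 0.066 0.005 111.484
final: 111.484 0.162

Arc 1: start y=13.090, vy=17.540 → t=4.140, apex=28.473, x_land=53.286, impact vy=-23.863
  bounce: vy ← 0.49·23.863 = 11.693
Arc 2: start y=0.000, vy=11.693 → t=2.339, apex=6.836, x_land=83.384, impact vy=-11.693
  bounce: vy ← 0.49·11.693 = 5.730
Arc 3: start y=0.000, vy=5.730 → t=1.146, apex=1.641, x_land=98.131, impact vy=-5.730
  bounce: vy ← 0.49·5.730 = 2.807
Arc 4: start y=0.000, vy=2.807 → t=0.561, apex=0.394, x_land=105.358, impact vy=-2.807
  bounce: vy ← 0.49·2.807 = 1.376
Arc 5: start y=0.000, vy=1.376 → t=0.275, apex=0.095, x_land=108.899, impact vy=-1.376
  bounce: vy ← 0.49·1.376 = 0.674
Arc 6: start y=0.000, vy=0.674 → t=0.135, apex=0.023, x_land=110.634, impact vy=-0.674
  bounce: vy ← 0.49·0.674 = 0.330
Arc 7: start y=0.000, vy=0.330 → t=0.066, apex=0.005, x_land=111.484, impact vy=-0.330
  bounce: vy ← 0.49·0.330 = 0.162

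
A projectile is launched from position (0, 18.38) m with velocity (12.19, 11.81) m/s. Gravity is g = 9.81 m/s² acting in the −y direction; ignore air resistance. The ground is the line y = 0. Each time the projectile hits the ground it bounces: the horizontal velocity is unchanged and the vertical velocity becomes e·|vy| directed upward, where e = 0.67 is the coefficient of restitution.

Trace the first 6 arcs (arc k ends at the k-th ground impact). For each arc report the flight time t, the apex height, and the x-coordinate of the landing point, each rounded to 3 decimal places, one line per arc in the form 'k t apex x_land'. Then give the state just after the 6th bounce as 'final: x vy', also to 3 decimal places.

Arc 1: start y=18.380, vy=11.810 → t=3.483, apex=25.489, x_land=42.463, impact vy=-22.363
  bounce: vy ← 0.67·22.363 = 14.983
Arc 2: start y=0.000, vy=14.983 → t=3.055, apex=11.442, x_land=79.699, impact vy=-14.983
  bounce: vy ← 0.67·14.983 = 10.039
Arc 3: start y=0.000, vy=10.039 → t=2.047, apex=5.136, x_land=104.648, impact vy=-10.039
  bounce: vy ← 0.67·10.039 = 6.726
Arc 4: start y=0.000, vy=6.726 → t=1.371, apex=2.306, x_land=121.363, impact vy=-6.726
  bounce: vy ← 0.67·6.726 = 4.506
Arc 5: start y=0.000, vy=4.506 → t=0.919, apex=1.035, x_land=132.562, impact vy=-4.506
  bounce: vy ← 0.67·4.506 = 3.019
Arc 6: start y=0.000, vy=3.019 → t=0.616, apex=0.465, x_land=140.066, impact vy=-3.019
  bounce: vy ← 0.67·3.019 = 2.023

1 3.483 25.489 42.463
2 3.055 11.442 79.699
3 2.047 5.136 104.648
4 1.371 2.306 121.363
5 0.919 1.035 132.562
6 0.616 0.465 140.066
final: 140.066 2.023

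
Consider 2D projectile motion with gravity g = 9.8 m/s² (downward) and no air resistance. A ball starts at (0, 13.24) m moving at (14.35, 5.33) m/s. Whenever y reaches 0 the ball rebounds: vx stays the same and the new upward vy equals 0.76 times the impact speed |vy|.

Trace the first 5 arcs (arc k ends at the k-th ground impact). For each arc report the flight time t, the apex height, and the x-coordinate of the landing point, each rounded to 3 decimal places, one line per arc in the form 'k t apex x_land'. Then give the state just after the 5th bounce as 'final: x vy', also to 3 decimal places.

Arc 1: start y=13.240, vy=5.330 → t=2.275, apex=14.689, x_land=32.651, impact vy=-16.968
  bounce: vy ← 0.76·16.968 = 12.896
Arc 2: start y=0.000, vy=12.896 → t=2.632, apex=8.485, x_land=70.417, impact vy=-12.896
  bounce: vy ← 0.76·12.896 = 9.801
Arc 3: start y=0.000, vy=9.801 → t=2.000, apex=4.901, x_land=99.119, impact vy=-9.801
  bounce: vy ← 0.76·9.801 = 7.449
Arc 4: start y=0.000, vy=7.449 → t=1.520, apex=2.831, x_land=120.932, impact vy=-7.449
  bounce: vy ← 0.76·7.449 = 5.661
Arc 5: start y=0.000, vy=5.661 → t=1.155, apex=1.635, x_land=137.511, impact vy=-5.661
  bounce: vy ← 0.76·5.661 = 4.302

1 2.275 14.689 32.651
2 2.632 8.485 70.417
3 2.000 4.901 99.119
4 1.520 2.831 120.932
5 1.155 1.635 137.511
final: 137.511 4.302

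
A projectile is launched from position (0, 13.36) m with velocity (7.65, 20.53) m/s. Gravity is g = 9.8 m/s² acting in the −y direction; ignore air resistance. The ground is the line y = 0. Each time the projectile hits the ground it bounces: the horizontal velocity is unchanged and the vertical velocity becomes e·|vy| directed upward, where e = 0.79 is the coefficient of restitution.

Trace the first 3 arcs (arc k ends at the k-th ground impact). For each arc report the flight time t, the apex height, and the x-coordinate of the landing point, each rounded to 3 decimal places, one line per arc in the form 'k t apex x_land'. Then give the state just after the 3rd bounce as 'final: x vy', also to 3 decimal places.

Arc 1: start y=13.360, vy=20.530 → t=4.762, apex=34.864, x_land=36.432, impact vy=-26.141
  bounce: vy ← 0.79·26.141 = 20.651
Arc 2: start y=0.000, vy=20.651 → t=4.215, apex=21.759, x_land=68.673, impact vy=-20.651
  bounce: vy ← 0.79·20.651 = 16.314
Arc 3: start y=0.000, vy=16.314 → t=3.329, apex=13.580, x_land=94.143, impact vy=-16.314
  bounce: vy ← 0.79·16.314 = 12.888

1 4.762 34.864 36.432
2 4.215 21.759 68.673
3 3.329 13.580 94.143
final: 94.143 12.888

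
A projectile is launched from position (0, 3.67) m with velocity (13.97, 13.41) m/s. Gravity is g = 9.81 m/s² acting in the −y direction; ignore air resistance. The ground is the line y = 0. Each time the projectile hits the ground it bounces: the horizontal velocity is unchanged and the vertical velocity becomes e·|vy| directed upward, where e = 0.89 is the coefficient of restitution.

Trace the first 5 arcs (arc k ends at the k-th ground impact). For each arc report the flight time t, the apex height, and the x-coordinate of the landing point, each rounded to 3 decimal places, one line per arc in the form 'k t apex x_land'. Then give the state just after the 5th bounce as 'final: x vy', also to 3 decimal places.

Arc 1: start y=3.670, vy=13.410 → t=2.985, apex=12.836, x_land=41.695, impact vy=-15.869
  bounce: vy ← 0.89·15.869 = 14.124
Arc 2: start y=0.000, vy=14.124 → t=2.879, apex=10.167, x_land=81.921, impact vy=-14.124
  bounce: vy ← 0.89·14.124 = 12.570
Arc 3: start y=0.000, vy=12.570 → t=2.563, apex=8.053, x_land=117.722, impact vy=-12.570
  bounce: vy ← 0.89·12.570 = 11.187
Arc 4: start y=0.000, vy=11.187 → t=2.281, apex=6.379, x_land=149.585, impact vy=-11.187
  bounce: vy ← 0.89·11.187 = 9.957
Arc 5: start y=0.000, vy=9.957 → t=2.030, apex=5.053, x_land=177.943, impact vy=-9.957
  bounce: vy ← 0.89·9.957 = 8.861

1 2.985 12.836 41.695
2 2.879 10.167 81.921
3 2.563 8.053 117.722
4 2.281 6.379 149.585
5 2.030 5.053 177.943
final: 177.943 8.861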